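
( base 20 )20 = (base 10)40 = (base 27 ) 1d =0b101000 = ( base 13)31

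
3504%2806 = 698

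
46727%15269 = 920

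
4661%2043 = 575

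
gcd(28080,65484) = 36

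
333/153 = 37/17  =  2.18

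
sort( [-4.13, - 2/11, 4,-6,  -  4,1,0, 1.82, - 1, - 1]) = [ - 6, - 4.13, - 4, - 1,  -  1,-2/11,  0,1, 1.82, 4] 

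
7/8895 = 7/8895= 0.00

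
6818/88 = 3409/44 = 77.48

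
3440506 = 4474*769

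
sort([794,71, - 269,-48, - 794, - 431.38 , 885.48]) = [ - 794, - 431.38, - 269, - 48, 71,794,885.48 ] 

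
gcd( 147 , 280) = 7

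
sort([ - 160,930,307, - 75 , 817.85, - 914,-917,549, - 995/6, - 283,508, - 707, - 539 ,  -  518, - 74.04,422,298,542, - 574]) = [ - 917, - 914, - 707,- 574,  -  539, - 518, - 283, - 995/6, - 160, - 75,-74.04,298,307, 422,508, 542 , 549,  817.85,930] 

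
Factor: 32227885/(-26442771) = -3^( - 1)*5^1* 6445577^1*8814257^( - 1) 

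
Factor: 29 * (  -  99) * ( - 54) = 2^1* 3^5 *11^1 * 29^1 = 155034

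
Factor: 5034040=2^3*5^1 * 11^1  *  17^1*673^1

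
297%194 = 103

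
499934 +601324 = 1101258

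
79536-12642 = 66894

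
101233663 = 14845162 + 86388501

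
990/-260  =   -4 + 5/26 = - 3.81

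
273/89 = 3 + 6/89 = 3.07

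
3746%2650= 1096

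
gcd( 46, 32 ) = 2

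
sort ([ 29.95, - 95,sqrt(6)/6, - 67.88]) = [ - 95, - 67.88,sqrt ( 6)/6,29.95 ]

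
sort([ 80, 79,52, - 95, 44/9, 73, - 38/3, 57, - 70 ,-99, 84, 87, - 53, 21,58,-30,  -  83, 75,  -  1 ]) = [-99, - 95, - 83, - 70, - 53, - 30 , - 38/3,-1, 44/9, 21, 52, 57, 58, 73, 75, 79, 80, 84,87 ] 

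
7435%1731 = 511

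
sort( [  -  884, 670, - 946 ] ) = [ - 946, - 884,670] 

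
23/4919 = 23/4919= 0.00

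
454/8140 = 227/4070 = 0.06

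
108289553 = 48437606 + 59851947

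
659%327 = 5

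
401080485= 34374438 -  - 366706047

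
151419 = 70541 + 80878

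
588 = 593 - 5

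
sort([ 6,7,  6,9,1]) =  [1,6,6, 7,9 ]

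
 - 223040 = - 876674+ 653634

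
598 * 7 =4186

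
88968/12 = 7414= 7414.00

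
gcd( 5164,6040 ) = 4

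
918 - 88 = 830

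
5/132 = 5/132 = 0.04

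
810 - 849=  -  39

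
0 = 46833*0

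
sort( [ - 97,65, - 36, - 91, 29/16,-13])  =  [ - 97, - 91 , - 36, - 13,29/16,65]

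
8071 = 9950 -1879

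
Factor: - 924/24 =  - 2^( - 1) *7^1*11^1 = - 77/2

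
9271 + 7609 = 16880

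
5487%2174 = 1139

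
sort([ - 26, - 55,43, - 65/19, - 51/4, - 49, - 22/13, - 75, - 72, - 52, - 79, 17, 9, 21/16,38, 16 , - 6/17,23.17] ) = [ - 79, - 75, - 72 , - 55  , - 52, - 49, - 26 , - 51/4, - 65/19, - 22/13, - 6/17,21/16, 9, 16,17,  23.17, 38, 43] 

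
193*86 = 16598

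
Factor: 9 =3^2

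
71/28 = 71/28 = 2.54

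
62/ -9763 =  - 1 + 9701/9763=-  0.01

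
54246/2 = 27123 = 27123.00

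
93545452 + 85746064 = 179291516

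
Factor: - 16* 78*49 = - 61152= - 2^5 * 3^1*7^2*13^1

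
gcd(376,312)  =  8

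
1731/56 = 30+51/56 = 30.91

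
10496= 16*656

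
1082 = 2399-1317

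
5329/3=5329/3 = 1776.33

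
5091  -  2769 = 2322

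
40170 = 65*618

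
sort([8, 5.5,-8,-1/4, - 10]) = [ - 10,- 8, - 1/4,5.5 , 8 ] 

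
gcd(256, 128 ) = 128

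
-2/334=  -  1 + 166/167 = -0.01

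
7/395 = 7/395 = 0.02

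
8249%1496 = 769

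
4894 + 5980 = 10874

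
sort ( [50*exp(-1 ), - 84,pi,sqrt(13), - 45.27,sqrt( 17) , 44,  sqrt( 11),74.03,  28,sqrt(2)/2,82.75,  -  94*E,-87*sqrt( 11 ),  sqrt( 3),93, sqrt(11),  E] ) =[  -  87*sqrt( 11),-94*E,-84,-45.27, sqrt( 2)/2, sqrt(3 ),E , pi,sqrt(11),sqrt(11),sqrt(13), sqrt(17),50*  exp( - 1),  28,44,  74.03, 82.75 , 93] 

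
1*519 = 519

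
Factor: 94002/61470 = 3^(  -  1 )*5^(-1)*683^(-1) * 15667^1 =15667/10245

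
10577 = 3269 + 7308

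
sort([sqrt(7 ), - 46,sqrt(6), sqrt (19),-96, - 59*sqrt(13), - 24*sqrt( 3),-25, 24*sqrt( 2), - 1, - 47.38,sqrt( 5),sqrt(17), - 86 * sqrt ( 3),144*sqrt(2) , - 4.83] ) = [ - 59 * sqrt(13),  -  86* sqrt( 3), - 96, - 47.38, - 46, - 24 * sqrt(3), - 25, - 4.83, - 1 , sqrt(5 ),  sqrt(6), sqrt( 7), sqrt(17 ),sqrt(19),  24 * sqrt(2 ),144* sqrt(2)] 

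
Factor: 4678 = 2^1 * 2339^1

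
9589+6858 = 16447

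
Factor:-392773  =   - 523^1*751^1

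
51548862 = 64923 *794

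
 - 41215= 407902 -449117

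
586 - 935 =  - 349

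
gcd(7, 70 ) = 7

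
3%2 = 1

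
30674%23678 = 6996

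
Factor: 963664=2^4*13^1*41^1*113^1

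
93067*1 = 93067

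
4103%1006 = 79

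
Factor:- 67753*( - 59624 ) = 2^3*7^1*29^1*257^1*9679^1=4039704872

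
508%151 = 55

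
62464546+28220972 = 90685518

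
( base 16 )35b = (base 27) 14m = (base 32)QR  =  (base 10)859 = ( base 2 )1101011011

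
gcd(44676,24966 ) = 1314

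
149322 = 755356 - 606034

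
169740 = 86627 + 83113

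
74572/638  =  37286/319 = 116.88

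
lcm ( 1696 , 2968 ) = 11872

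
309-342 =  - 33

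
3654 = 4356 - 702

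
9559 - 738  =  8821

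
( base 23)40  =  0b1011100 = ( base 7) 161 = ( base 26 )3E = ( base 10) 92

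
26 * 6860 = 178360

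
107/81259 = 107/81259 = 0.00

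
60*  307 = 18420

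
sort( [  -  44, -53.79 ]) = [ - 53.79, - 44 ]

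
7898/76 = 3949/38 = 103.92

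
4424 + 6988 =11412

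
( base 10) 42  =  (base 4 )222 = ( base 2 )101010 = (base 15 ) 2C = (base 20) 22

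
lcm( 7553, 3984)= 362544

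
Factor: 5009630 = 2^1 * 5^1*23^2*947^1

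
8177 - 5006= 3171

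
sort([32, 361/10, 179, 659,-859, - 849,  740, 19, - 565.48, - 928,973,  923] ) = [-928,-859, - 849, - 565.48,19,32, 361/10,179,659, 740, 923, 973] 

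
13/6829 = 13/6829  =  0.00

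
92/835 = 92/835 = 0.11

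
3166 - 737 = 2429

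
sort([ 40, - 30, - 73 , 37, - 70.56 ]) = [ - 73, - 70.56, - 30, 37,40 ]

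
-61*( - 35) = 2135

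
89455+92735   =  182190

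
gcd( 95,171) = 19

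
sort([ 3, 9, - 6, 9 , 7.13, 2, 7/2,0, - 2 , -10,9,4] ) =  [-10, - 6, - 2,0,2,3,  7/2, 4,7.13, 9,9,9]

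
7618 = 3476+4142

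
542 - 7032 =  - 6490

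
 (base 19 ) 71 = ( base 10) 134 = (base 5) 1014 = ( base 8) 206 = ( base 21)68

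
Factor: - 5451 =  -3^1* 23^1*79^1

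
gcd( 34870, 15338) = 2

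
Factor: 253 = 11^1*23^1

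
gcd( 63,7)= 7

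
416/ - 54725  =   - 416/54725 = - 0.01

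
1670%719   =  232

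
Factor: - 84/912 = - 7/76 = - 2^( - 2) * 7^1 * 19^(-1)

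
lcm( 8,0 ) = 0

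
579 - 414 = 165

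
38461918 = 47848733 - 9386815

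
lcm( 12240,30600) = 61200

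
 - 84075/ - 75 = 1121/1=1121.00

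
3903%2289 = 1614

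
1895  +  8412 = 10307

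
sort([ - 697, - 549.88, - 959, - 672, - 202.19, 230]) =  [ - 959, - 697, - 672, - 549.88  ,-202.19,230 ] 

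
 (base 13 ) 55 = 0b1000110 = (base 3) 2121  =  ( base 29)2c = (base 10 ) 70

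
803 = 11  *73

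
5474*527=2884798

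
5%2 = 1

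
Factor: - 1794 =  - 2^1*3^1 * 13^1 * 23^1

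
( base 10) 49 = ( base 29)1k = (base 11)45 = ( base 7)100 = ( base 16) 31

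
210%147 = 63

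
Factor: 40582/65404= 103/166= 2^( - 1)*83^(-1)*103^1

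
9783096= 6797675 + 2985421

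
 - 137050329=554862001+-691912330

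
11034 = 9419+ 1615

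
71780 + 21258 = 93038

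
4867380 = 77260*63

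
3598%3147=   451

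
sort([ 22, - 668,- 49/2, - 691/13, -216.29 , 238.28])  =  [ - 668, - 216.29, - 691/13, - 49/2,  22,238.28 ] 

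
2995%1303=389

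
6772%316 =136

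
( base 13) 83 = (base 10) 107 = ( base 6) 255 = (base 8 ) 153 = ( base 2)1101011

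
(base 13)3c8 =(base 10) 671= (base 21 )1ak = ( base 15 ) 2eb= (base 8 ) 1237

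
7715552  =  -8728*(- 884) 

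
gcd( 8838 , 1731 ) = 3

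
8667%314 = 189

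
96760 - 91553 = 5207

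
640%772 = 640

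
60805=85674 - 24869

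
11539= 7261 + 4278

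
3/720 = 1/240 = 0.00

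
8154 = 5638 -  - 2516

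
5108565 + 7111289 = 12219854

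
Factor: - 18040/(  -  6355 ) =88/31 = 2^3*11^1*31^ (  -  1 )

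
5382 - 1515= 3867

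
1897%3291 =1897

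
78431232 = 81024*968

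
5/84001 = 5/84001= 0.00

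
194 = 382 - 188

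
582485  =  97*6005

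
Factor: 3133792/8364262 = 1566896/4182131= 2^4*97931^1*4182131^( - 1)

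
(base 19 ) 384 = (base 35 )10e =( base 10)1239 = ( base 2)10011010111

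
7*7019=49133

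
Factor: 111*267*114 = 3378618 = 2^1*3^3*19^1*37^1*89^1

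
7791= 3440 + 4351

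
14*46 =644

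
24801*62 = 1537662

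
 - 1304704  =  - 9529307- - 8224603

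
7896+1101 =8997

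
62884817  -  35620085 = 27264732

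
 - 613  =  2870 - 3483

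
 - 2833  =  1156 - 3989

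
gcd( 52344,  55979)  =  727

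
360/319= 1 + 41/319 = 1.13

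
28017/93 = 301 + 8/31 = 301.26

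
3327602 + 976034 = 4303636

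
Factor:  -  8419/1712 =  - 2^( - 4)*107^ ( - 1 ) * 8419^1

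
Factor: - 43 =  - 43^1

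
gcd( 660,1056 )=132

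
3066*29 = 88914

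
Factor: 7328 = 2^5* 229^1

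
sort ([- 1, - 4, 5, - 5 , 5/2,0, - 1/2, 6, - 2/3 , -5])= [ - 5, - 5, - 4, - 1, - 2/3, - 1/2,0,5/2,5, 6]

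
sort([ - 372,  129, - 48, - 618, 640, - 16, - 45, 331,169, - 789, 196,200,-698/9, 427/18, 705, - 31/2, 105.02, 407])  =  [ - 789,-618, - 372, -698/9 ,- 48,-45, - 16, -31/2, 427/18, 105.02,129, 169 , 196, 200, 331, 407, 640,705]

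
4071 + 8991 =13062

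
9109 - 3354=5755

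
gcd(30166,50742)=2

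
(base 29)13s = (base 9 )1272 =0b1110111100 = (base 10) 956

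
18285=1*18285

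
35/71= 35/71 = 0.49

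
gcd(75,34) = 1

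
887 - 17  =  870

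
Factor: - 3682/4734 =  - 3^(- 2)*7^1= - 7/9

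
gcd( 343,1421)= 49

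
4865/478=10+85/478 = 10.18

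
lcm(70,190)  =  1330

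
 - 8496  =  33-8529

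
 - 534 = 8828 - 9362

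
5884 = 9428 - 3544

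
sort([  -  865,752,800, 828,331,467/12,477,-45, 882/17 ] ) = [ - 865, - 45,467/12 , 882/17, 331,477,752 , 800,828] 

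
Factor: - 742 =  - 2^1 * 7^1*53^1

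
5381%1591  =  608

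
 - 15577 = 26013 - 41590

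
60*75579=4534740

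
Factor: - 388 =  - 2^2*97^1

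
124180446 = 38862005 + 85318441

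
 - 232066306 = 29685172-261751478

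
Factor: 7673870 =2^1* 5^1 *53^1*14479^1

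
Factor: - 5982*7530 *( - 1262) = 56846108520 = 2^3*3^2*5^1*251^1 *631^1*997^1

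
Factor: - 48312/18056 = -99/37 = - 3^2 * 11^1*37^ ( - 1 )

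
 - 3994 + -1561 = - 5555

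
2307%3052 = 2307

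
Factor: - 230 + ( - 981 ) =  -7^1*173^1 = -1211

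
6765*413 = 2793945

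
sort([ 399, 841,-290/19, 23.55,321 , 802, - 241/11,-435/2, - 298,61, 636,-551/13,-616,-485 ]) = [ - 616 , - 485, - 298,  -  435/2,-551/13 , - 241/11,-290/19,23.55,  61,321,399,636, 802 , 841 ]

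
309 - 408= - 99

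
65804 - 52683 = 13121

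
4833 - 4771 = 62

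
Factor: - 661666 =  - 2^1*47^1*7039^1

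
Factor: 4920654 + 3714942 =2^2*3^1*719633^1 = 8635596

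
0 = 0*71414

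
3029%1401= 227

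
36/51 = 12/17 = 0.71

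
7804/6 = 3902/3 = 1300.67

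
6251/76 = 329/4 = 82.25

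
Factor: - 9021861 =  - 3^5 * 137^1 * 271^1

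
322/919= 322/919=0.35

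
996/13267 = 996/13267 = 0.08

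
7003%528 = 139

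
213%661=213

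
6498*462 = 3002076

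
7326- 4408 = 2918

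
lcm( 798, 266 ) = 798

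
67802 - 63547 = 4255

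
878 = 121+757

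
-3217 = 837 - 4054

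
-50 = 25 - 75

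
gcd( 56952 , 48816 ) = 8136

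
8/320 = 1/40 = 0.03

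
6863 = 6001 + 862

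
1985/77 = 1985/77 = 25.78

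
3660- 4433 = -773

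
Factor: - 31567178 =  - 2^1 * 23^1*139^1 * 4937^1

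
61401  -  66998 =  - 5597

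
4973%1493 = 494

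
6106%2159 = 1788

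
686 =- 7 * (  -  98 )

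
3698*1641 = 6068418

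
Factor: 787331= 787331^1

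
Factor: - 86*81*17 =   -  2^1*3^4 * 17^1*43^1  =  - 118422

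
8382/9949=8382/9949 = 0.84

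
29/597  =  29/597 = 0.05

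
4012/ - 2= -2006/1 = - 2006.00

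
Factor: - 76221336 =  - 2^3 * 3^1 *17^1*127^1 * 1471^1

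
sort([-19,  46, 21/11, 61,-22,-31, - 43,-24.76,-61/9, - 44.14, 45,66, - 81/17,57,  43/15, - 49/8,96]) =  [ - 44.14, - 43, - 31,  -  24.76, - 22, - 19, - 61/9,  -  49/8, - 81/17, 21/11, 43/15, 45, 46, 57 , 61, 66, 96 ]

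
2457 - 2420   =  37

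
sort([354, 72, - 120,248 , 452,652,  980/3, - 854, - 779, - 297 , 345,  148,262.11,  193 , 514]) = [-854,  -  779, - 297,-120,72, 148, 193 , 248, 262.11,980/3,345,354,452,514,  652] 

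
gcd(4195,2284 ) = 1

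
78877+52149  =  131026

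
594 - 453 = 141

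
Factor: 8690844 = 2^2*3^1 *449^1*1613^1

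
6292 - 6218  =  74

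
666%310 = 46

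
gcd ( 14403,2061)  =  3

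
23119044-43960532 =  - 20841488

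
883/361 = 883/361 = 2.45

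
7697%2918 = 1861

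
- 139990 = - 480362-  -  340372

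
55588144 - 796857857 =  - 741269713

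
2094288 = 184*11382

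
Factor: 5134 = 2^1* 17^1*151^1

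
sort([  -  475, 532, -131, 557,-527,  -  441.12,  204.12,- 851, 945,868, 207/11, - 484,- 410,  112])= [  -  851, - 527,  -  484, - 475,  -  441.12,-410, - 131, 207/11, 112, 204.12,532, 557 , 868 , 945]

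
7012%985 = 117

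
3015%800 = 615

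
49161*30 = 1474830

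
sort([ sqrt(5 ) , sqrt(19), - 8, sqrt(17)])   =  [-8, sqrt (5 ), sqrt ( 17), sqrt( 19 )] 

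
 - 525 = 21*( - 25 ) 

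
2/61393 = 2/61393 = 0.00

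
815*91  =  74165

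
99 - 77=22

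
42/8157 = 14/2719  =  0.01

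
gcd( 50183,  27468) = 7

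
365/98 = 3 + 71/98  =  3.72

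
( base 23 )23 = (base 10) 49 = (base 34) 1F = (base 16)31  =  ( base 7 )100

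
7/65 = 7/65  =  0.11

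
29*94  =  2726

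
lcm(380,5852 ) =29260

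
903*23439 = 21165417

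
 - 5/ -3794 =5/3794 =0.00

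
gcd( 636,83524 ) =4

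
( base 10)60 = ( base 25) 2a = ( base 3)2020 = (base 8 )74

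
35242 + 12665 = 47907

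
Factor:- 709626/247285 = - 2^1*3^1 * 5^(  -  1)*19^ (-2) *101^1*137^(-1 ) * 1171^1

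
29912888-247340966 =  - 217428078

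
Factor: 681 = 3^1 * 227^1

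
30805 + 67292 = 98097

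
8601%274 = 107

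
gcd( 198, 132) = 66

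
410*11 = 4510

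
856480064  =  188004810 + 668475254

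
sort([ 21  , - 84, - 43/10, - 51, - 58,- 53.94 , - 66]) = [-84, - 66,  -  58,-53.94,-51,- 43/10,21]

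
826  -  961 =  -  135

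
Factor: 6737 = 6737^1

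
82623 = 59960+22663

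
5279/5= 1055 + 4/5  =  1055.80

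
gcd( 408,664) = 8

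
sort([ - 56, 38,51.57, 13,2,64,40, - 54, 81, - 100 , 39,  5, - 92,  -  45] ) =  [ -100, - 92, - 56, - 54,  -  45, 2, 5, 13,38, 39,40, 51.57, 64, 81]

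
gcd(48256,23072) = 32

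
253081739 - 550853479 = -297771740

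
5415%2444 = 527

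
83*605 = 50215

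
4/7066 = 2/3533 = 0.00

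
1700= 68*25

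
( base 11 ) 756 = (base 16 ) 38C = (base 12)638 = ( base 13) 54B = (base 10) 908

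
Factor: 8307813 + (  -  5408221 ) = 2^3*362449^1 = 2899592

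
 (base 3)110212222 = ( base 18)1ahh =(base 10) 9395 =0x24b3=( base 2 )10010010110011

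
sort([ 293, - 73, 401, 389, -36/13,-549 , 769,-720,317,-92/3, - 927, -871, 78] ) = [-927, - 871, - 720, - 549, - 73, - 92/3,  -  36/13,78,  293,317,  389,401 , 769] 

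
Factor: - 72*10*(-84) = 2^6*3^3*5^1*7^1 = 60480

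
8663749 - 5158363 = 3505386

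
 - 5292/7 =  - 756 = -756.00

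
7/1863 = 7/1863 = 0.00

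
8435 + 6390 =14825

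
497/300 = 1+197/300  =  1.66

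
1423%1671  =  1423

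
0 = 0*9095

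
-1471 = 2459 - 3930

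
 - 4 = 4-8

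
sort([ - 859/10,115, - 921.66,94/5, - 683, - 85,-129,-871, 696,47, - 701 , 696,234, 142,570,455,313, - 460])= [ - 921.66,-871,-701, - 683, - 460,-129,  -  859/10,-85,94/5,47,115,142,234, 313 , 455, 570,696,696]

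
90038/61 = 1476+ 2/61 = 1476.03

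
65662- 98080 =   -  32418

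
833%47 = 34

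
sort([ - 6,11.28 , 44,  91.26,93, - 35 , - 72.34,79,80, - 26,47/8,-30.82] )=[- 72.34, -35,  -  30.82, - 26,-6,47/8,  11.28 , 44 , 79,  80, 91.26,93] 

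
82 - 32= 50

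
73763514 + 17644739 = 91408253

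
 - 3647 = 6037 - 9684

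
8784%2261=2001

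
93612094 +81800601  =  175412695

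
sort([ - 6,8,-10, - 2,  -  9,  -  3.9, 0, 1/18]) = [ - 10,-9, - 6, - 3.9 , - 2, 0,1/18,8] 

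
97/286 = 97/286 = 0.34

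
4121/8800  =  4121/8800 = 0.47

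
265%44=1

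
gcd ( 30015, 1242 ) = 207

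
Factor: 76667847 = 3^1*83^1*307903^1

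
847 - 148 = 699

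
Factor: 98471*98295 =9679206945 = 3^1 * 5^1*59^1*1669^1 * 6553^1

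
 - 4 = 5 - 9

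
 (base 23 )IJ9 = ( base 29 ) bol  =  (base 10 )9968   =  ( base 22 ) KD2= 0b10011011110000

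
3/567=1/189 = 0.01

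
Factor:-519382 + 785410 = 266028 = 2^2 *3^1*7^1 *3167^1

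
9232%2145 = 652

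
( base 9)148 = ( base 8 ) 175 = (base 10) 125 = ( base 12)a5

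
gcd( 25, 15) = 5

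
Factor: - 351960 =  - 2^3*3^1* 5^1*7^1*419^1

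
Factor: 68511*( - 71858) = -2^1*3^1* 19^1*31^1 *41^1*61^1 * 557^1 = -4923063438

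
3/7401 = 1/2467 = 0.00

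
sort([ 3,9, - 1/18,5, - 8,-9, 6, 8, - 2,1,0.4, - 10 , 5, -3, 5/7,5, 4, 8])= [  -  10,  -  9, - 8,- 3, - 2, - 1/18, 0.4, 5/7,1, 3, 4,  5, 5,5,6, 8,  8, 9]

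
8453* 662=5595886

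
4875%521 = 186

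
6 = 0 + 6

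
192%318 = 192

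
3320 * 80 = 265600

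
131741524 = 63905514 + 67836010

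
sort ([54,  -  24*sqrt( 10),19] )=[  -  24*sqrt(10 ),19,54]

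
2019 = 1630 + 389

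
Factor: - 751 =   -  751^1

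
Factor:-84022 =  - 2^1*43^1*977^1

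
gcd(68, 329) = 1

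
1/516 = 1/516 = 0.00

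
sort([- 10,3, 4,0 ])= [ - 10, 0,3, 4]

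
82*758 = 62156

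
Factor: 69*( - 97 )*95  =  -3^1 * 5^1* 19^1*23^1* 97^1  =  - 635835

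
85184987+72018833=157203820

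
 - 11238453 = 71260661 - 82499114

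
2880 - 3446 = -566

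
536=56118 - 55582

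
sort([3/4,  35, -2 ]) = [ - 2, 3/4, 35 ]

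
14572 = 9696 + 4876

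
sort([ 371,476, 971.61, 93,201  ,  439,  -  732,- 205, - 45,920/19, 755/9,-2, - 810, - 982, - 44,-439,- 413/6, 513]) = [-982, - 810 ,-732, - 439, - 205  , - 413/6, - 45, - 44,-2,920/19, 755/9,93, 201,  371,439, 476, 513,971.61] 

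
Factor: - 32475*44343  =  -1440038925 = -3^3*5^2*13^1*379^1*433^1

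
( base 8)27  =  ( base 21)12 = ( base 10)23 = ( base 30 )N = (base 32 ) n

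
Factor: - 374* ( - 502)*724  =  135929552 = 2^4*11^1*17^1*181^1*251^1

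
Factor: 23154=2^1*3^1*17^1*227^1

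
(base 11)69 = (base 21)3c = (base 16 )4B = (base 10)75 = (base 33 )29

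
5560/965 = 1112/193= 5.76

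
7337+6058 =13395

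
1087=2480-1393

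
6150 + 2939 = 9089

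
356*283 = 100748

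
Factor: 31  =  31^1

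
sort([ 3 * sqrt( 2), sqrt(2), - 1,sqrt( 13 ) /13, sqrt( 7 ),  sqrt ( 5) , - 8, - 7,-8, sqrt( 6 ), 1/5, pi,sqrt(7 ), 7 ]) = [ - 8,-8,-7, - 1,1/5,sqrt( 13 )/13,  sqrt( 2),sqrt( 5), sqrt( 6),sqrt( 7),sqrt( 7),pi, 3 *sqrt ( 2 ),7 ] 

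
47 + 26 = 73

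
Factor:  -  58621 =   -  31^2*61^1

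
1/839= 1/839=0.00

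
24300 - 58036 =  - 33736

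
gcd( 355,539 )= 1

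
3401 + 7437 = 10838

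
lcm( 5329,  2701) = 197173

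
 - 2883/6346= - 2883/6346 = - 0.45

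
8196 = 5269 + 2927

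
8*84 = 672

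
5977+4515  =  10492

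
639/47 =13  +  28/47  =  13.60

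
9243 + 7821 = 17064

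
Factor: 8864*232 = 2^8*29^1* 277^1 = 2056448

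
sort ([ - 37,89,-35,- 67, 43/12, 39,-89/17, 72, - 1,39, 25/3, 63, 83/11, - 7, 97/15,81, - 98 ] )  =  [ - 98 ,- 67,-37, - 35, -7, - 89/17,-1,43/12 , 97/15,83/11, 25/3,39 , 39, 63 , 72, 81,89] 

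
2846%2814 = 32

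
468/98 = 234/49 = 4.78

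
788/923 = 788/923 = 0.85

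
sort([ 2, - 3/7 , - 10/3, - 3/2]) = [ - 10/3,-3/2, - 3/7,2]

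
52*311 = 16172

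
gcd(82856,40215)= 1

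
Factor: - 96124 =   -  2^2*7^1*3433^1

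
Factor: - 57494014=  - 2^1* 139^1*206813^1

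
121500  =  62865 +58635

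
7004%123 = 116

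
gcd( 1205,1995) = 5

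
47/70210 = 47/70210 = 0.00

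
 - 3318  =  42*( - 79)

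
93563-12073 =81490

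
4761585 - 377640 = 4383945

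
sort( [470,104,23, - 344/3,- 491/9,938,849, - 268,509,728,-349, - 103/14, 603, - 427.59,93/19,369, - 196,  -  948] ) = [ - 948, - 427.59, - 349, - 268,-196, - 344/3, - 491/9,  -  103/14, 93/19, 23,104,369,470,509, 603, 728,849 , 938]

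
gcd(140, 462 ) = 14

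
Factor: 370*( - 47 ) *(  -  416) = 7234240 = 2^6 * 5^1  *  13^1*37^1*47^1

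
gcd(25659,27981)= 9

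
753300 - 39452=713848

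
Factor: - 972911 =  - 199^1 *4889^1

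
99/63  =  1 + 4/7 = 1.57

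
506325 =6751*75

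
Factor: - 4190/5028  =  - 2^(-1)*3^( - 1) * 5^1 = - 5/6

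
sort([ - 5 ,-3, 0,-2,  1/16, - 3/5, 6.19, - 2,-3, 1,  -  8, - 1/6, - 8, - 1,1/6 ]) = [ - 8,-8,-5, - 3,- 3,-2,-2, - 1, -3/5,-1/6, 0, 1/16, 1/6,1, 6.19] 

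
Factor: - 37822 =  -  2^1*18911^1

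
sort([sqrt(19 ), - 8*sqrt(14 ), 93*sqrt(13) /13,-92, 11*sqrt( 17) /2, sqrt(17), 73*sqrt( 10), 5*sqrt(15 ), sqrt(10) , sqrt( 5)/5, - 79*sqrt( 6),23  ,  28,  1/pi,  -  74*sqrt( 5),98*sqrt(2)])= [ - 79*sqrt (6),-74 *sqrt( 5),-92,  -  8*sqrt( 14),1/pi,sqrt( 5 )/5,sqrt( 10), sqrt( 17),  sqrt(19 ), 5*sqrt( 15) , 11*sqrt(17) /2, 23,93*sqrt( 13)/13,28,  98 *sqrt(2), 73*sqrt( 10)] 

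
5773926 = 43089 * 134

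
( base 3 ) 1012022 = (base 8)1550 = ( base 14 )464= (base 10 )872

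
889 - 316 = 573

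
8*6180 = 49440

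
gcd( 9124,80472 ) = 4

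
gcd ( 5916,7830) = 174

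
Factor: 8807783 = 8807783^1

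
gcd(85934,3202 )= 2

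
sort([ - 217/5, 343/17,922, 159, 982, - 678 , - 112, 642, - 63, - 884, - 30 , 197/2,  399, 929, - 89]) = [ - 884, - 678, - 112, - 89, - 63,-217/5,-30,343/17 , 197/2, 159,399,642,922, 929,982] 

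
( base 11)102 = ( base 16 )7b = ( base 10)123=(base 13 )96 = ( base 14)8b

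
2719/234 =11 + 145/234 = 11.62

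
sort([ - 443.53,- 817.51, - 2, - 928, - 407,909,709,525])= [ - 928, - 817.51, - 443.53,-407,- 2,525,709, 909]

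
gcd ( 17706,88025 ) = 1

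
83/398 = 83/398= 0.21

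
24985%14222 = 10763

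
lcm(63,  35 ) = 315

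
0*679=0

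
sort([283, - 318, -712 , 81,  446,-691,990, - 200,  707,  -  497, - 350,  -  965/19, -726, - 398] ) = [-726, - 712, - 691, - 497 , - 398, - 350, - 318, - 200, -965/19, 81 , 283 , 446 , 707 , 990 ]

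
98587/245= 98587/245 = 402.40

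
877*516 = 452532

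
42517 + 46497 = 89014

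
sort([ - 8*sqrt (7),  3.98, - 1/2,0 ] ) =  [ - 8*sqrt(7 ), -1/2,0, 3.98]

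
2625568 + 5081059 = 7706627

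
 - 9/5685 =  - 3/1895 = - 0.00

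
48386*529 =25596194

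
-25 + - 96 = -121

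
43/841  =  43/841 = 0.05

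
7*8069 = 56483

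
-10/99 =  - 1 + 89/99 =- 0.10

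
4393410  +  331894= 4725304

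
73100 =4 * 18275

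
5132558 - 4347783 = 784775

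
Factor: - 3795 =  - 3^1 * 5^1*11^1*23^1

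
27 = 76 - 49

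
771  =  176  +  595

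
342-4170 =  - 3828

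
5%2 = 1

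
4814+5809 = 10623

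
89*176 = 15664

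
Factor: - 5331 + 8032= 2701 = 37^1 * 73^1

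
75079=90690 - 15611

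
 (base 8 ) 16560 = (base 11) 5731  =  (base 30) 8b6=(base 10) 7536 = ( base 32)7bg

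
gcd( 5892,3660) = 12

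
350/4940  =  35/494=0.07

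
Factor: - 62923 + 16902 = - 46021^1  =  -46021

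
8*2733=21864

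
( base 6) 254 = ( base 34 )34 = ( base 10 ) 106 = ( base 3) 10221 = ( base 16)6a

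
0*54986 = 0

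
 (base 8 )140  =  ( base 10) 96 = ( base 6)240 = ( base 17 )5b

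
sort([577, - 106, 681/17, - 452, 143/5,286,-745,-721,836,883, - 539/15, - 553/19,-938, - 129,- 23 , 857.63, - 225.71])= [ - 938, - 745, - 721, - 452, - 225.71, - 129, - 106, - 539/15, - 553/19, - 23,  143/5,681/17, 286,577, 836, 857.63,883]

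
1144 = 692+452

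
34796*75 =2609700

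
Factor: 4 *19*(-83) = - 6308 = - 2^2 * 19^1*83^1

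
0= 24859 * 0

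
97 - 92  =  5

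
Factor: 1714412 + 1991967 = 3706379^1 =3706379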